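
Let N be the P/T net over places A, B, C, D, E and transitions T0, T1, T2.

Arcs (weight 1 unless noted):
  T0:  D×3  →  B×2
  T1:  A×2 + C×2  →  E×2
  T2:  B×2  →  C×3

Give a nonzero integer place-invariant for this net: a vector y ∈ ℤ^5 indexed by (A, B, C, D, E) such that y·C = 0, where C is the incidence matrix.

Incidence matrix C (rows=places, cols=transitions):
       T0   T1   T2
    A   0   -2    0
    B   2    0   -2
    C   0   -2    3
    D  -3    0    0
    E   0    2    0

Candidate y = [2, -3, -2, -2, 0]; check y·C column-wise:
  col T0: 2·0 + -3·2 + -2·0 + -2·-3 = 0
  col T1: 2·-2 + -3·0 + -2·-2 + -2·0 + 0·2 = 0
  col T2: 2·0 + -3·-2 + -2·3 + -2·0 = 0

y = (A:2, B:-3, C:-2, D:-2, E:0)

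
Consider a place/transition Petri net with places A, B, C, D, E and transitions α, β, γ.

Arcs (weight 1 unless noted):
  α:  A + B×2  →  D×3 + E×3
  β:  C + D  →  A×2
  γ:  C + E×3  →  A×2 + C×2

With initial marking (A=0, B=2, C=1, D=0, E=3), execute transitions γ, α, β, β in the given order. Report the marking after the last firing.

step 1: fire γ:  (A=0, B=2, C=1, D=0, E=3) → (A=2, B=2, C=2, D=0, E=0)
step 2: fire α:  (A=2, B=2, C=2, D=0, E=0) → (A=1, B=0, C=2, D=3, E=3)
step 3: fire β:  (A=1, B=0, C=2, D=3, E=3) → (A=3, B=0, C=1, D=2, E=3)
step 4: fire β:  (A=3, B=0, C=1, D=2, E=3) → (A=5, B=0, C=0, D=1, E=3)

(A=5, B=0, C=0, D=1, E=3)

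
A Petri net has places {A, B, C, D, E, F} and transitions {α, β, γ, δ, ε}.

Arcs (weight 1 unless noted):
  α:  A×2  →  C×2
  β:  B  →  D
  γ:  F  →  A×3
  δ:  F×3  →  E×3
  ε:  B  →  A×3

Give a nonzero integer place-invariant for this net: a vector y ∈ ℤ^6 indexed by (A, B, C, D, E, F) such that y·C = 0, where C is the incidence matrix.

Incidence matrix C (rows=places, cols=transitions):
        α    β    γ    δ    ε
    A  -2    0    3    0    3
    B   0   -1    0    0   -1
    C   2    0    0    0    0
    D   0    1    0    0    0
    E   0    0    0    3    0
    F   0    0   -1   -3    0

Candidate y = [1, 3, 1, 3, 3, 3]; check y·C column-wise:
  col α: 1·-2 + 3·0 + 1·2 + 3·0 + 3·0 + 3·0 = 0
  col β: 1·0 + 3·-1 + 1·0 + 3·1 + 3·0 + 3·0 = 0
  col γ: 1·3 + 3·0 + 1·0 + 3·0 + 3·0 + 3·-1 = 0
  col δ: 1·0 + 3·0 + 1·0 + 3·0 + 3·3 + 3·-3 = 0
  col ε: 1·3 + 3·-1 + 1·0 + 3·0 + 3·0 + 3·0 = 0

y = (A:1, B:3, C:1, D:3, E:3, F:3)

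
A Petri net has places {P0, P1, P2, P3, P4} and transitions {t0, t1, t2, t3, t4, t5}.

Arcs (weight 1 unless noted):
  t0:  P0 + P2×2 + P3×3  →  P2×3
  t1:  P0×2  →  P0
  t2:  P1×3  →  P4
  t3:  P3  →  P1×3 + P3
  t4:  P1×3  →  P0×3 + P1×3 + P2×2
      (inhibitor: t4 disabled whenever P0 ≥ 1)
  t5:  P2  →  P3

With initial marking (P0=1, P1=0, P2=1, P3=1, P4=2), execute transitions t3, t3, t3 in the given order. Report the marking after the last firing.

step 1: fire t3:  (P0=1, P1=0, P2=1, P3=1, P4=2) → (P0=1, P1=3, P2=1, P3=1, P4=2)
step 2: fire t3:  (P0=1, P1=3, P2=1, P3=1, P4=2) → (P0=1, P1=6, P2=1, P3=1, P4=2)
step 3: fire t3:  (P0=1, P1=6, P2=1, P3=1, P4=2) → (P0=1, P1=9, P2=1, P3=1, P4=2)

(P0=1, P1=9, P2=1, P3=1, P4=2)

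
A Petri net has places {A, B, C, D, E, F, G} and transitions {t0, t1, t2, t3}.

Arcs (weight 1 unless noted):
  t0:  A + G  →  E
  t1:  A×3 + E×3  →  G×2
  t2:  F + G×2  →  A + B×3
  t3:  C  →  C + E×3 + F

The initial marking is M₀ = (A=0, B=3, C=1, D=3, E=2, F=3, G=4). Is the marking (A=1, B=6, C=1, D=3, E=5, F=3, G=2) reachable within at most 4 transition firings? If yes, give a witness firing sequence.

step 1: fire t2:  (A=0, B=3, C=1, D=3, E=2, F=3, G=4) → (A=1, B=6, C=1, D=3, E=2, F=2, G=2)
step 2: fire t3:  (A=1, B=6, C=1, D=3, E=2, F=2, G=2) → (A=1, B=6, C=1, D=3, E=5, F=3, G=2)

YES — reachable via ⟨t2, t3⟩ (2 firings)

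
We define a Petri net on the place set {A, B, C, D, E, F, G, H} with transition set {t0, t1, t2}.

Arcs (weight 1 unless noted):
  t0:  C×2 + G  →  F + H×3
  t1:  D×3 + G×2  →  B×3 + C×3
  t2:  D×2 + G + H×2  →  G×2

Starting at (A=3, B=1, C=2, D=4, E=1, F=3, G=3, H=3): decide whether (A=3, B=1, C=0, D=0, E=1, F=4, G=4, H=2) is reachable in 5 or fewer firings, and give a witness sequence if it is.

step 1: fire t0:  (A=3, B=1, C=2, D=4, E=1, F=3, G=3, H=3) → (A=3, B=1, C=0, D=4, E=1, F=4, G=2, H=6)
step 2: fire t2:  (A=3, B=1, C=0, D=4, E=1, F=4, G=2, H=6) → (A=3, B=1, C=0, D=2, E=1, F=4, G=3, H=4)
step 3: fire t2:  (A=3, B=1, C=0, D=2, E=1, F=4, G=3, H=4) → (A=3, B=1, C=0, D=0, E=1, F=4, G=4, H=2)

YES — reachable via ⟨t0, t2, t2⟩ (3 firings)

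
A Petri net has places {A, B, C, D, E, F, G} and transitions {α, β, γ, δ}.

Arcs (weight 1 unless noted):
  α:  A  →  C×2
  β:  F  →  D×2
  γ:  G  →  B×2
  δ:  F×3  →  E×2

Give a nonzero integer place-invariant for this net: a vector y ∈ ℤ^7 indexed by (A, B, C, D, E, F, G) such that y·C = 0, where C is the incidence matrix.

y = (A:2, B:0, C:1, D:0, E:0, F:0, G:0)

Incidence matrix C (rows=places, cols=transitions):
        α    β    γ    δ
    A  -1    0    0    0
    B   0    0    2    0
    C   2    0    0    0
    D   0    2    0    0
    E   0    0    0    2
    F   0   -1    0   -3
    G   0    0   -1    0

Candidate y = [2, 0, 1, 0, 0, 0, 0]; check y·C column-wise:
  col α: 2·-1 + 1·2 = 0
  col β: 2·0 + 1·0 + 0·2 + 0·-1 = 0
  col γ: 2·0 + 0·2 + 1·0 + 0·-1 = 0
  col δ: 2·0 + 1·0 + 0·2 + 0·-3 = 0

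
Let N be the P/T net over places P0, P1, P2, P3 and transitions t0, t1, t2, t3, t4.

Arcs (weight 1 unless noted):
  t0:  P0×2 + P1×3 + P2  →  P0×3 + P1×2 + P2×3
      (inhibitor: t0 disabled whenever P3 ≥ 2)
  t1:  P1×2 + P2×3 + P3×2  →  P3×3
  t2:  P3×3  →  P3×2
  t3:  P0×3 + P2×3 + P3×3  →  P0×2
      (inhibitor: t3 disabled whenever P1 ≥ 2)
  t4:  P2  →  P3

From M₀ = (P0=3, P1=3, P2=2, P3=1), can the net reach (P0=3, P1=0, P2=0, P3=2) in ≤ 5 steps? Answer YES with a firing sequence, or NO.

depth 0: 1 marking
depth 1: 3 markings reached so far
depth 2: 5 markings reached so far
depth 3: 8 markings reached so far
depth 4: 11 markings reached so far
depth 5: 13 markings reached so far
target is not among the 13 markings reachable within 5 steps

NO — not reachable within 5 firings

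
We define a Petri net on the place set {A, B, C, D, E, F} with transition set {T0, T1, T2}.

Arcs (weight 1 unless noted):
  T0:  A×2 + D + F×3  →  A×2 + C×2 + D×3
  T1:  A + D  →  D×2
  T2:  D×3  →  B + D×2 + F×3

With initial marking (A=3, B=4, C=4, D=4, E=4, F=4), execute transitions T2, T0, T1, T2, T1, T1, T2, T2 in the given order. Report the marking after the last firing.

step 1: fire T2:  (A=3, B=4, C=4, D=4, E=4, F=4) → (A=3, B=5, C=4, D=3, E=4, F=7)
step 2: fire T0:  (A=3, B=5, C=4, D=3, E=4, F=7) → (A=3, B=5, C=6, D=5, E=4, F=4)
step 3: fire T1:  (A=3, B=5, C=6, D=5, E=4, F=4) → (A=2, B=5, C=6, D=6, E=4, F=4)
step 4: fire T2:  (A=2, B=5, C=6, D=6, E=4, F=4) → (A=2, B=6, C=6, D=5, E=4, F=7)
step 5: fire T1:  (A=2, B=6, C=6, D=5, E=4, F=7) → (A=1, B=6, C=6, D=6, E=4, F=7)
step 6: fire T1:  (A=1, B=6, C=6, D=6, E=4, F=7) → (A=0, B=6, C=6, D=7, E=4, F=7)
step 7: fire T2:  (A=0, B=6, C=6, D=7, E=4, F=7) → (A=0, B=7, C=6, D=6, E=4, F=10)
step 8: fire T2:  (A=0, B=7, C=6, D=6, E=4, F=10) → (A=0, B=8, C=6, D=5, E=4, F=13)

(A=0, B=8, C=6, D=5, E=4, F=13)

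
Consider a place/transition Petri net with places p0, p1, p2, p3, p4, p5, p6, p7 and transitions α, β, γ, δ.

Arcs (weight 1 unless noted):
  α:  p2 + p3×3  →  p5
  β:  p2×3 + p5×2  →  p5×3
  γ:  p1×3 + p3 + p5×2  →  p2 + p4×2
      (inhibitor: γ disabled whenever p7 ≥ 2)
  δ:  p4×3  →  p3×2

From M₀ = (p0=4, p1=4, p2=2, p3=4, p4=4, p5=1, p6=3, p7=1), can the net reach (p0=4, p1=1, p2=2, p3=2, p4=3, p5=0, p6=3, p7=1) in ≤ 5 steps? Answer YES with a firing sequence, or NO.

step 1: fire α:  (p0=4, p1=4, p2=2, p3=4, p4=4, p5=1, p6=3, p7=1) → (p0=4, p1=4, p2=1, p3=1, p4=4, p5=2, p6=3, p7=1)
step 2: fire γ:  (p0=4, p1=4, p2=1, p3=1, p4=4, p5=2, p6=3, p7=1) → (p0=4, p1=1, p2=2, p3=0, p4=6, p5=0, p6=3, p7=1)
step 3: fire δ:  (p0=4, p1=1, p2=2, p3=0, p4=6, p5=0, p6=3, p7=1) → (p0=4, p1=1, p2=2, p3=2, p4=3, p5=0, p6=3, p7=1)

YES — reachable via ⟨α, γ, δ⟩ (3 firings)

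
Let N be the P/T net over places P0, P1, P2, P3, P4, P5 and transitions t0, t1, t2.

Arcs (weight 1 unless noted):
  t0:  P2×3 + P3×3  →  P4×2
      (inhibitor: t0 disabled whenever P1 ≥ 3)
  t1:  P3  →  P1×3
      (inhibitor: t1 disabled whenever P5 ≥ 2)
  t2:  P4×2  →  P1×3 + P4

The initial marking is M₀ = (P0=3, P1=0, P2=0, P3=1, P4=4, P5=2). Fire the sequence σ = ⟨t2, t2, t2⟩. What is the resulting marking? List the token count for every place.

(P0=3, P1=9, P2=0, P3=1, P4=1, P5=2)

step 1: fire t2:  (P0=3, P1=0, P2=0, P3=1, P4=4, P5=2) → (P0=3, P1=3, P2=0, P3=1, P4=3, P5=2)
step 2: fire t2:  (P0=3, P1=3, P2=0, P3=1, P4=3, P5=2) → (P0=3, P1=6, P2=0, P3=1, P4=2, P5=2)
step 3: fire t2:  (P0=3, P1=6, P2=0, P3=1, P4=2, P5=2) → (P0=3, P1=9, P2=0, P3=1, P4=1, P5=2)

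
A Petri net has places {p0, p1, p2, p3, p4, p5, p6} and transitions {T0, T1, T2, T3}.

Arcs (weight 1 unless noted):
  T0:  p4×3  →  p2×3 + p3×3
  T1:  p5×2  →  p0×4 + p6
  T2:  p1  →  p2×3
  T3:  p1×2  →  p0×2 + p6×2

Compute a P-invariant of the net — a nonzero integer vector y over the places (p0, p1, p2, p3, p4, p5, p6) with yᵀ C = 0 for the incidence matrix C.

y = (p0:0, p1:0, p2:0, p3:1, p4:1, p5:0, p6:0)

Incidence matrix C (rows=places, cols=transitions):
       T0   T1   T2   T3
   p0   0    4    0    2
   p1   0    0   -1   -2
   p2   3    0    3    0
   p3   3    0    0    0
   p4  -3    0    0    0
   p5   0   -2    0    0
   p6   0    1    0    2

Candidate y = [0, 0, 0, 1, 1, 0, 0]; check y·C column-wise:
  col T0: 0·3 + 1·3 + 1·-3 = 0
  col T1: 0·4 + 1·0 + 1·0 + 0·-2 + 0·1 = 0
  col T2: 0·-1 + 0·3 + 1·0 + 1·0 = 0
  col T3: 0·2 + 0·-2 + 1·0 + 1·0 + 0·2 = 0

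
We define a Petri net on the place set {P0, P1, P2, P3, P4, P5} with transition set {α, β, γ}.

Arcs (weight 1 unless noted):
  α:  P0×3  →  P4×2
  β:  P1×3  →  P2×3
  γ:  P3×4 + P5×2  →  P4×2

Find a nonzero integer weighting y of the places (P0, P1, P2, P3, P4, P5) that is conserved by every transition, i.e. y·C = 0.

y = (P0:0, P1:1, P2:1, P3:0, P4:0, P5:0)

Incidence matrix C (rows=places, cols=transitions):
        α    β    γ
   P0  -3    0    0
   P1   0   -3    0
   P2   0    3    0
   P3   0    0   -4
   P4   2    0    2
   P5   0    0   -2

Candidate y = [0, 1, 1, 0, 0, 0]; check y·C column-wise:
  col α: 0·-3 + 1·0 + 1·0 + 0·2 = 0
  col β: 1·-3 + 1·3 = 0
  col γ: 1·0 + 1·0 + 0·-4 + 0·2 + 0·-2 = 0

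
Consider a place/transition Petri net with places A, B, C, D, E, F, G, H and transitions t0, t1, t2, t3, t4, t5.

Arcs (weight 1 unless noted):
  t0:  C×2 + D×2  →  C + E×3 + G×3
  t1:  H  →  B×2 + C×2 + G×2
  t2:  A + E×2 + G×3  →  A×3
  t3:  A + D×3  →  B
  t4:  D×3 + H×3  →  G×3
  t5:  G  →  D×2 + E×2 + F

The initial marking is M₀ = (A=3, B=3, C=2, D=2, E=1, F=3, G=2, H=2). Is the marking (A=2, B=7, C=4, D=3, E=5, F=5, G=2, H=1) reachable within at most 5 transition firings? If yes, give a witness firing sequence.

NO — not reachable within 5 firings

depth 0: 1 marking
depth 1: 4 markings reached so far
depth 2: 11 markings reached so far
depth 3: 21 markings reached so far
depth 4: 37 markings reached so far
depth 5: 57 markings reached so far
target is not among the 57 markings reachable within 5 steps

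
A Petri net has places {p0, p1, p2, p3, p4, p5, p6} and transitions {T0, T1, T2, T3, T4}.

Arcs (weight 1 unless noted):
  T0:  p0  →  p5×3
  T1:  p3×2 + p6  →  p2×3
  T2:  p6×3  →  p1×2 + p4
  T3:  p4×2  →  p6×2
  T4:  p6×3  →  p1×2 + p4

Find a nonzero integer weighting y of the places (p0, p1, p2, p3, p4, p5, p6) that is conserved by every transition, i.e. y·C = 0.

Incidence matrix C (rows=places, cols=transitions):
       T0   T1   T2   T3   T4
   p0  -1    0    0    0    0
   p1   0    0    2    0    2
   p2   0    3    0    0    0
   p3   0   -2    0    0    0
   p4   0    0    1   -2    1
   p5   3    0    0    0    0
   p6   0   -1   -3    2   -3

Candidate y = [0, 0, 2, 3, 0, 0, 0]; check y·C column-wise:
  col T0: 0·-1 + 2·0 + 3·0 + 0·3 = 0
  col T1: 2·3 + 3·-2 + 0·-1 = 0
  col T2: 0·2 + 2·0 + 3·0 + 0·1 + 0·-3 = 0
  col T3: 2·0 + 3·0 + 0·-2 + 0·2 = 0
  col T4: 0·2 + 2·0 + 3·0 + 0·1 + 0·-3 = 0

y = (p0:0, p1:0, p2:2, p3:3, p4:0, p5:0, p6:0)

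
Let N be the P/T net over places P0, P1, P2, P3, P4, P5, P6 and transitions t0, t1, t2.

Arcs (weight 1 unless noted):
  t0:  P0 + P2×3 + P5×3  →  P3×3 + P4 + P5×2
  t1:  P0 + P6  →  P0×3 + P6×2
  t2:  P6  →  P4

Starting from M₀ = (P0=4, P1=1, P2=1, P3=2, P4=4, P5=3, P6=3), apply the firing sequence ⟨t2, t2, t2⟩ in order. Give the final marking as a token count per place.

step 1: fire t2:  (P0=4, P1=1, P2=1, P3=2, P4=4, P5=3, P6=3) → (P0=4, P1=1, P2=1, P3=2, P4=5, P5=3, P6=2)
step 2: fire t2:  (P0=4, P1=1, P2=1, P3=2, P4=5, P5=3, P6=2) → (P0=4, P1=1, P2=1, P3=2, P4=6, P5=3, P6=1)
step 3: fire t2:  (P0=4, P1=1, P2=1, P3=2, P4=6, P5=3, P6=1) → (P0=4, P1=1, P2=1, P3=2, P4=7, P5=3, P6=0)

(P0=4, P1=1, P2=1, P3=2, P4=7, P5=3, P6=0)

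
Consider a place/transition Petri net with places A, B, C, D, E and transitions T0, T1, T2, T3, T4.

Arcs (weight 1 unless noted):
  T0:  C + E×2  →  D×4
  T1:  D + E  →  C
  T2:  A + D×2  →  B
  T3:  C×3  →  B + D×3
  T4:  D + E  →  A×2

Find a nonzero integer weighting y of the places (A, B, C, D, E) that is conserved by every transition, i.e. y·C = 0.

y = (A:1, B:3, C:2, D:1, E:1)

Incidence matrix C (rows=places, cols=transitions):
       T0   T1   T2   T3   T4
    A   0    0   -1    0    2
    B   0    0    1    1    0
    C  -1    1    0   -3    0
    D   4   -1   -2    3   -1
    E  -2   -1    0    0   -1

Candidate y = [1, 3, 2, 1, 1]; check y·C column-wise:
  col T0: 1·0 + 3·0 + 2·-1 + 1·4 + 1·-2 = 0
  col T1: 1·0 + 3·0 + 2·1 + 1·-1 + 1·-1 = 0
  col T2: 1·-1 + 3·1 + 2·0 + 1·-2 + 1·0 = 0
  col T3: 1·0 + 3·1 + 2·-3 + 1·3 + 1·0 = 0
  col T4: 1·2 + 3·0 + 2·0 + 1·-1 + 1·-1 = 0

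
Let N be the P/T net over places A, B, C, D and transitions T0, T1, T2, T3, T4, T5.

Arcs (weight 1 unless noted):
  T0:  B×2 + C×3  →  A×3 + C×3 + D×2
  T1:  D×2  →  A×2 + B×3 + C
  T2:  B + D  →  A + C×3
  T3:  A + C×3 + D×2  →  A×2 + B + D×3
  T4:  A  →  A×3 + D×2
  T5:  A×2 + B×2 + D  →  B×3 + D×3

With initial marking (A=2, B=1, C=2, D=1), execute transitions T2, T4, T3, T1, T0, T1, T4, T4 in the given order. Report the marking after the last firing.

step 1: fire T2:  (A=2, B=1, C=2, D=1) → (A=3, B=0, C=5, D=0)
step 2: fire T4:  (A=3, B=0, C=5, D=0) → (A=5, B=0, C=5, D=2)
step 3: fire T3:  (A=5, B=0, C=5, D=2) → (A=6, B=1, C=2, D=3)
step 4: fire T1:  (A=6, B=1, C=2, D=3) → (A=8, B=4, C=3, D=1)
step 5: fire T0:  (A=8, B=4, C=3, D=1) → (A=11, B=2, C=3, D=3)
step 6: fire T1:  (A=11, B=2, C=3, D=3) → (A=13, B=5, C=4, D=1)
step 7: fire T4:  (A=13, B=5, C=4, D=1) → (A=15, B=5, C=4, D=3)
step 8: fire T4:  (A=15, B=5, C=4, D=3) → (A=17, B=5, C=4, D=5)

(A=17, B=5, C=4, D=5)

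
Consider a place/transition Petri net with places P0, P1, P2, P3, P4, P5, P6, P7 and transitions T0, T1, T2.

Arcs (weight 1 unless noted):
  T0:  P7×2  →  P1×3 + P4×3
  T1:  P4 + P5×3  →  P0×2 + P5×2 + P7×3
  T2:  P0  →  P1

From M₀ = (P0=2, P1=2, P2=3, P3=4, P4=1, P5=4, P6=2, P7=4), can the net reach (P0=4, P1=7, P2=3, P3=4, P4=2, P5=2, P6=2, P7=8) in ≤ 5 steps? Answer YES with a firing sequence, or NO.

YES — reachable via ⟨T0, T1, T1, T2, T2⟩ (5 firings)

step 1: fire T0:  (P0=2, P1=2, P2=3, P3=4, P4=1, P5=4, P6=2, P7=4) → (P0=2, P1=5, P2=3, P3=4, P4=4, P5=4, P6=2, P7=2)
step 2: fire T1:  (P0=2, P1=5, P2=3, P3=4, P4=4, P5=4, P6=2, P7=2) → (P0=4, P1=5, P2=3, P3=4, P4=3, P5=3, P6=2, P7=5)
step 3: fire T1:  (P0=4, P1=5, P2=3, P3=4, P4=3, P5=3, P6=2, P7=5) → (P0=6, P1=5, P2=3, P3=4, P4=2, P5=2, P6=2, P7=8)
step 4: fire T2:  (P0=6, P1=5, P2=3, P3=4, P4=2, P5=2, P6=2, P7=8) → (P0=5, P1=6, P2=3, P3=4, P4=2, P5=2, P6=2, P7=8)
step 5: fire T2:  (P0=5, P1=6, P2=3, P3=4, P4=2, P5=2, P6=2, P7=8) → (P0=4, P1=7, P2=3, P3=4, P4=2, P5=2, P6=2, P7=8)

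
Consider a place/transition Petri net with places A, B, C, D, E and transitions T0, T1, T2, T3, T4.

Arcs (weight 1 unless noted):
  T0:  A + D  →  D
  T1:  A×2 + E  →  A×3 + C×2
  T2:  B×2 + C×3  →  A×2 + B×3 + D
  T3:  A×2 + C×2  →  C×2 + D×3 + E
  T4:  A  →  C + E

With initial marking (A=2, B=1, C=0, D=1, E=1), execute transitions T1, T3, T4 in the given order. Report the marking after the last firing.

step 1: fire T1:  (A=2, B=1, C=0, D=1, E=1) → (A=3, B=1, C=2, D=1, E=0)
step 2: fire T3:  (A=3, B=1, C=2, D=1, E=0) → (A=1, B=1, C=2, D=4, E=1)
step 3: fire T4:  (A=1, B=1, C=2, D=4, E=1) → (A=0, B=1, C=3, D=4, E=2)

(A=0, B=1, C=3, D=4, E=2)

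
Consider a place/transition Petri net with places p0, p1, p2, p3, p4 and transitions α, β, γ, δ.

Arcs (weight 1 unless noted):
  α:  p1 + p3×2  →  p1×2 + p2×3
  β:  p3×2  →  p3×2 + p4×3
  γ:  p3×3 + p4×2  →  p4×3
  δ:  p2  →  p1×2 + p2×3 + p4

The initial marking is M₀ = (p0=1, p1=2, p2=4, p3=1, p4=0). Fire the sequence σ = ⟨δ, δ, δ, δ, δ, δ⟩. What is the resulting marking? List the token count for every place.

step 1: fire δ:  (p0=1, p1=2, p2=4, p3=1, p4=0) → (p0=1, p1=4, p2=6, p3=1, p4=1)
step 2: fire δ:  (p0=1, p1=4, p2=6, p3=1, p4=1) → (p0=1, p1=6, p2=8, p3=1, p4=2)
step 3: fire δ:  (p0=1, p1=6, p2=8, p3=1, p4=2) → (p0=1, p1=8, p2=10, p3=1, p4=3)
step 4: fire δ:  (p0=1, p1=8, p2=10, p3=1, p4=3) → (p0=1, p1=10, p2=12, p3=1, p4=4)
step 5: fire δ:  (p0=1, p1=10, p2=12, p3=1, p4=4) → (p0=1, p1=12, p2=14, p3=1, p4=5)
step 6: fire δ:  (p0=1, p1=12, p2=14, p3=1, p4=5) → (p0=1, p1=14, p2=16, p3=1, p4=6)

(p0=1, p1=14, p2=16, p3=1, p4=6)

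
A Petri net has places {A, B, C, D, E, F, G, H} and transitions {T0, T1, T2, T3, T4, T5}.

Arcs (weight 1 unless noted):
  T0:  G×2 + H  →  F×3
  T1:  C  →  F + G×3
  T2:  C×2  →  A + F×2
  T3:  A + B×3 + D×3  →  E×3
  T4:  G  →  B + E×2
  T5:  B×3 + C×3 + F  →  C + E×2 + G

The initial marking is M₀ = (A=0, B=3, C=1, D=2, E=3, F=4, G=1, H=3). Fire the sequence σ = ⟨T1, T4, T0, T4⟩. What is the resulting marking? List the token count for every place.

(A=0, B=5, C=0, D=2, E=7, F=8, G=0, H=2)

step 1: fire T1:  (A=0, B=3, C=1, D=2, E=3, F=4, G=1, H=3) → (A=0, B=3, C=0, D=2, E=3, F=5, G=4, H=3)
step 2: fire T4:  (A=0, B=3, C=0, D=2, E=3, F=5, G=4, H=3) → (A=0, B=4, C=0, D=2, E=5, F=5, G=3, H=3)
step 3: fire T0:  (A=0, B=4, C=0, D=2, E=5, F=5, G=3, H=3) → (A=0, B=4, C=0, D=2, E=5, F=8, G=1, H=2)
step 4: fire T4:  (A=0, B=4, C=0, D=2, E=5, F=8, G=1, H=2) → (A=0, B=5, C=0, D=2, E=7, F=8, G=0, H=2)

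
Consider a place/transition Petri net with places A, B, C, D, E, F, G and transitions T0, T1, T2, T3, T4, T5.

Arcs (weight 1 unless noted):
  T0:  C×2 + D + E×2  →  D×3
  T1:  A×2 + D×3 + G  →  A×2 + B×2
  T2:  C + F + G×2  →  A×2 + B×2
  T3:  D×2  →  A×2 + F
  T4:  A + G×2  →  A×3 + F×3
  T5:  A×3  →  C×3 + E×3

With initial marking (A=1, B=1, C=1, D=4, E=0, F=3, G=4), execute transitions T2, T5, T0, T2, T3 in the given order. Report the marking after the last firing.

(A=4, B=5, C=0, D=4, E=1, F=2, G=0)

step 1: fire T2:  (A=1, B=1, C=1, D=4, E=0, F=3, G=4) → (A=3, B=3, C=0, D=4, E=0, F=2, G=2)
step 2: fire T5:  (A=3, B=3, C=0, D=4, E=0, F=2, G=2) → (A=0, B=3, C=3, D=4, E=3, F=2, G=2)
step 3: fire T0:  (A=0, B=3, C=3, D=4, E=3, F=2, G=2) → (A=0, B=3, C=1, D=6, E=1, F=2, G=2)
step 4: fire T2:  (A=0, B=3, C=1, D=6, E=1, F=2, G=2) → (A=2, B=5, C=0, D=6, E=1, F=1, G=0)
step 5: fire T3:  (A=2, B=5, C=0, D=6, E=1, F=1, G=0) → (A=4, B=5, C=0, D=4, E=1, F=2, G=0)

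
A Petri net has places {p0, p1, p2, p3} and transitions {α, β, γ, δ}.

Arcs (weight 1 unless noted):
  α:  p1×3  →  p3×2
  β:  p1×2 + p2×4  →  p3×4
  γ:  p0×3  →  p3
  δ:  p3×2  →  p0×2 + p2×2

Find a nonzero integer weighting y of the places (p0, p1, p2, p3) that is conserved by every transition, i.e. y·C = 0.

Incidence matrix C (rows=places, cols=transitions):
        α    β    γ    δ
   p0   0    0   -3    2
   p1  -3   -2    0    0
   p2   0   -4    0    2
   p3   2    4    1   -2

Candidate y = [1, 2, 2, 3]; check y·C column-wise:
  col α: 1·0 + 2·-3 + 2·0 + 3·2 = 0
  col β: 1·0 + 2·-2 + 2·-4 + 3·4 = 0
  col γ: 1·-3 + 2·0 + 2·0 + 3·1 = 0
  col δ: 1·2 + 2·0 + 2·2 + 3·-2 = 0

y = (p0:1, p1:2, p2:2, p3:3)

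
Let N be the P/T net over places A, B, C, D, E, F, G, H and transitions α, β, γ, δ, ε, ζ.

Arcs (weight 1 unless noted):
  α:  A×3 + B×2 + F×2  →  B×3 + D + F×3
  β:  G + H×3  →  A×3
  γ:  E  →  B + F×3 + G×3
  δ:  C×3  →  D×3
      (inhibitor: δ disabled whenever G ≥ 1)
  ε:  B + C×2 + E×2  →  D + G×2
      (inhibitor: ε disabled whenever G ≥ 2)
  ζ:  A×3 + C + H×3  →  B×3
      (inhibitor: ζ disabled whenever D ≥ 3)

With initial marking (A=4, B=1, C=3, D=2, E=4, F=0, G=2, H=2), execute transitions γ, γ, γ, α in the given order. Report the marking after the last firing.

(A=1, B=5, C=3, D=3, E=1, F=10, G=11, H=2)

step 1: fire γ:  (A=4, B=1, C=3, D=2, E=4, F=0, G=2, H=2) → (A=4, B=2, C=3, D=2, E=3, F=3, G=5, H=2)
step 2: fire γ:  (A=4, B=2, C=3, D=2, E=3, F=3, G=5, H=2) → (A=4, B=3, C=3, D=2, E=2, F=6, G=8, H=2)
step 3: fire γ:  (A=4, B=3, C=3, D=2, E=2, F=6, G=8, H=2) → (A=4, B=4, C=3, D=2, E=1, F=9, G=11, H=2)
step 4: fire α:  (A=4, B=4, C=3, D=2, E=1, F=9, G=11, H=2) → (A=1, B=5, C=3, D=3, E=1, F=10, G=11, H=2)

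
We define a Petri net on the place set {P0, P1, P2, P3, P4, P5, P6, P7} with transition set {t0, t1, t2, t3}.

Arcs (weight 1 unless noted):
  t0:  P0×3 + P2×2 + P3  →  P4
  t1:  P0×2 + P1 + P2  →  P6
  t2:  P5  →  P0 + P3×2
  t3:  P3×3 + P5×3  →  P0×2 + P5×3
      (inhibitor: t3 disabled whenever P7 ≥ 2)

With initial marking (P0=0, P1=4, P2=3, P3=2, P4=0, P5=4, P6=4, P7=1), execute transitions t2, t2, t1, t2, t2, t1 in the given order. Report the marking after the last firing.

step 1: fire t2:  (P0=0, P1=4, P2=3, P3=2, P4=0, P5=4, P6=4, P7=1) → (P0=1, P1=4, P2=3, P3=4, P4=0, P5=3, P6=4, P7=1)
step 2: fire t2:  (P0=1, P1=4, P2=3, P3=4, P4=0, P5=3, P6=4, P7=1) → (P0=2, P1=4, P2=3, P3=6, P4=0, P5=2, P6=4, P7=1)
step 3: fire t1:  (P0=2, P1=4, P2=3, P3=6, P4=0, P5=2, P6=4, P7=1) → (P0=0, P1=3, P2=2, P3=6, P4=0, P5=2, P6=5, P7=1)
step 4: fire t2:  (P0=0, P1=3, P2=2, P3=6, P4=0, P5=2, P6=5, P7=1) → (P0=1, P1=3, P2=2, P3=8, P4=0, P5=1, P6=5, P7=1)
step 5: fire t2:  (P0=1, P1=3, P2=2, P3=8, P4=0, P5=1, P6=5, P7=1) → (P0=2, P1=3, P2=2, P3=10, P4=0, P5=0, P6=5, P7=1)
step 6: fire t1:  (P0=2, P1=3, P2=2, P3=10, P4=0, P5=0, P6=5, P7=1) → (P0=0, P1=2, P2=1, P3=10, P4=0, P5=0, P6=6, P7=1)

(P0=0, P1=2, P2=1, P3=10, P4=0, P5=0, P6=6, P7=1)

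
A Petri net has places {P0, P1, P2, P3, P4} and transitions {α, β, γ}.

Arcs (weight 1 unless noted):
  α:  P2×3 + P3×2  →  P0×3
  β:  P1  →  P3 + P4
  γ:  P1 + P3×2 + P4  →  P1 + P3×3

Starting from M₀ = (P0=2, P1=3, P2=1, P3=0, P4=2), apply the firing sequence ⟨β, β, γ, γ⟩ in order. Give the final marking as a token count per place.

(P0=2, P1=1, P2=1, P3=4, P4=2)

step 1: fire β:  (P0=2, P1=3, P2=1, P3=0, P4=2) → (P0=2, P1=2, P2=1, P3=1, P4=3)
step 2: fire β:  (P0=2, P1=2, P2=1, P3=1, P4=3) → (P0=2, P1=1, P2=1, P3=2, P4=4)
step 3: fire γ:  (P0=2, P1=1, P2=1, P3=2, P4=4) → (P0=2, P1=1, P2=1, P3=3, P4=3)
step 4: fire γ:  (P0=2, P1=1, P2=1, P3=3, P4=3) → (P0=2, P1=1, P2=1, P3=4, P4=2)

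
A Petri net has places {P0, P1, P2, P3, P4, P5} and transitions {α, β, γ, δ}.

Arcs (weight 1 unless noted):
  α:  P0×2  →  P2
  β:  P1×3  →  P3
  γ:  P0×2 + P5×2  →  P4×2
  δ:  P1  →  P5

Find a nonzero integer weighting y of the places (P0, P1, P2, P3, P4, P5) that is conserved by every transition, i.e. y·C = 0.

y = (P0:1, P1:0, P2:2, P3:0, P4:1, P5:0)

Incidence matrix C (rows=places, cols=transitions):
        α    β    γ    δ
   P0  -2    0   -2    0
   P1   0   -3    0   -1
   P2   1    0    0    0
   P3   0    1    0    0
   P4   0    0    2    0
   P5   0    0   -2    1

Candidate y = [1, 0, 2, 0, 1, 0]; check y·C column-wise:
  col α: 1·-2 + 2·1 + 1·0 = 0
  col β: 1·0 + 0·-3 + 2·0 + 0·1 + 1·0 = 0
  col γ: 1·-2 + 2·0 + 1·2 + 0·-2 = 0
  col δ: 1·0 + 0·-1 + 2·0 + 1·0 + 0·1 = 0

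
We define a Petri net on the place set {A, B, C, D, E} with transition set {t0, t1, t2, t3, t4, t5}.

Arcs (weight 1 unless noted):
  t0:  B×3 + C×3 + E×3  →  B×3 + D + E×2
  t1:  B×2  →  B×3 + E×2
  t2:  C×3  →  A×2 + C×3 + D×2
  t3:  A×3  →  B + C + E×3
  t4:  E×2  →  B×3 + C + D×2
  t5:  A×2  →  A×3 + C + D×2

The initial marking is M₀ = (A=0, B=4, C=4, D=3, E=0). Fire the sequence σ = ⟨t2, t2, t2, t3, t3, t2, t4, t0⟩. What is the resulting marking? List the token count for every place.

step 1: fire t2:  (A=0, B=4, C=4, D=3, E=0) → (A=2, B=4, C=4, D=5, E=0)
step 2: fire t2:  (A=2, B=4, C=4, D=5, E=0) → (A=4, B=4, C=4, D=7, E=0)
step 3: fire t2:  (A=4, B=4, C=4, D=7, E=0) → (A=6, B=4, C=4, D=9, E=0)
step 4: fire t3:  (A=6, B=4, C=4, D=9, E=0) → (A=3, B=5, C=5, D=9, E=3)
step 5: fire t3:  (A=3, B=5, C=5, D=9, E=3) → (A=0, B=6, C=6, D=9, E=6)
step 6: fire t2:  (A=0, B=6, C=6, D=9, E=6) → (A=2, B=6, C=6, D=11, E=6)
step 7: fire t4:  (A=2, B=6, C=6, D=11, E=6) → (A=2, B=9, C=7, D=13, E=4)
step 8: fire t0:  (A=2, B=9, C=7, D=13, E=4) → (A=2, B=9, C=4, D=14, E=3)

(A=2, B=9, C=4, D=14, E=3)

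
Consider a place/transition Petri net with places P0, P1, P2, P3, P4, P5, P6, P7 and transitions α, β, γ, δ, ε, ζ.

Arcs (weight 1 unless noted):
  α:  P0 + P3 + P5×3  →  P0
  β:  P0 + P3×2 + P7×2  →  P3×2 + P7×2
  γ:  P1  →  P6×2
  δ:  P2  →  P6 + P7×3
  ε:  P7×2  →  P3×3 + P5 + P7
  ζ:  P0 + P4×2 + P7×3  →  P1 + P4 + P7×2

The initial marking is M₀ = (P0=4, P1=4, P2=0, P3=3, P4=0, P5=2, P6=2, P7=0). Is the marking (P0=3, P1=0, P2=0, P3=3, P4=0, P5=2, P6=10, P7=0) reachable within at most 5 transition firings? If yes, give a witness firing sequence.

NO — not reachable within 5 firings

depth 0: 1 marking
depth 1: 2 markings reached so far
depth 2: 3 markings reached so far
depth 3: 4 markings reached so far
depth 4: 5 markings reached so far
depth 5: 5 markings reached so far
(frontier empty at depth 5; search complete)
target is not among the 5 markings reachable within 5 steps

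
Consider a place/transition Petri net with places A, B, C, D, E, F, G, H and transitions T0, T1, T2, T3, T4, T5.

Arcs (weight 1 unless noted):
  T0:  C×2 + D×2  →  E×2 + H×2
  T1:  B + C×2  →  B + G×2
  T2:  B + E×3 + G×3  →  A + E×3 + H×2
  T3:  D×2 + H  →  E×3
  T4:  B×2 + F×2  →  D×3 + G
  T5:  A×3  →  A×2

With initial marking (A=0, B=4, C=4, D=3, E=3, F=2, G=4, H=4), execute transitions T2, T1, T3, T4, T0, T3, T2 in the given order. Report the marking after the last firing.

(A=2, B=0, C=0, D=0, E=11, F=0, G=1, H=8)

step 1: fire T2:  (A=0, B=4, C=4, D=3, E=3, F=2, G=4, H=4) → (A=1, B=3, C=4, D=3, E=3, F=2, G=1, H=6)
step 2: fire T1:  (A=1, B=3, C=4, D=3, E=3, F=2, G=1, H=6) → (A=1, B=3, C=2, D=3, E=3, F=2, G=3, H=6)
step 3: fire T3:  (A=1, B=3, C=2, D=3, E=3, F=2, G=3, H=6) → (A=1, B=3, C=2, D=1, E=6, F=2, G=3, H=5)
step 4: fire T4:  (A=1, B=3, C=2, D=1, E=6, F=2, G=3, H=5) → (A=1, B=1, C=2, D=4, E=6, F=0, G=4, H=5)
step 5: fire T0:  (A=1, B=1, C=2, D=4, E=6, F=0, G=4, H=5) → (A=1, B=1, C=0, D=2, E=8, F=0, G=4, H=7)
step 6: fire T3:  (A=1, B=1, C=0, D=2, E=8, F=0, G=4, H=7) → (A=1, B=1, C=0, D=0, E=11, F=0, G=4, H=6)
step 7: fire T2:  (A=1, B=1, C=0, D=0, E=11, F=0, G=4, H=6) → (A=2, B=0, C=0, D=0, E=11, F=0, G=1, H=8)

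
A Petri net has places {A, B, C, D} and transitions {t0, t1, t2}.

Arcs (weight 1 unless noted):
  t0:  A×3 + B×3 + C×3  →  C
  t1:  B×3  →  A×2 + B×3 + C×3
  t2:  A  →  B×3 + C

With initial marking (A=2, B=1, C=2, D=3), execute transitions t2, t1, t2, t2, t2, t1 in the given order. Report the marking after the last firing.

step 1: fire t2:  (A=2, B=1, C=2, D=3) → (A=1, B=4, C=3, D=3)
step 2: fire t1:  (A=1, B=4, C=3, D=3) → (A=3, B=4, C=6, D=3)
step 3: fire t2:  (A=3, B=4, C=6, D=3) → (A=2, B=7, C=7, D=3)
step 4: fire t2:  (A=2, B=7, C=7, D=3) → (A=1, B=10, C=8, D=3)
step 5: fire t2:  (A=1, B=10, C=8, D=3) → (A=0, B=13, C=9, D=3)
step 6: fire t1:  (A=0, B=13, C=9, D=3) → (A=2, B=13, C=12, D=3)

(A=2, B=13, C=12, D=3)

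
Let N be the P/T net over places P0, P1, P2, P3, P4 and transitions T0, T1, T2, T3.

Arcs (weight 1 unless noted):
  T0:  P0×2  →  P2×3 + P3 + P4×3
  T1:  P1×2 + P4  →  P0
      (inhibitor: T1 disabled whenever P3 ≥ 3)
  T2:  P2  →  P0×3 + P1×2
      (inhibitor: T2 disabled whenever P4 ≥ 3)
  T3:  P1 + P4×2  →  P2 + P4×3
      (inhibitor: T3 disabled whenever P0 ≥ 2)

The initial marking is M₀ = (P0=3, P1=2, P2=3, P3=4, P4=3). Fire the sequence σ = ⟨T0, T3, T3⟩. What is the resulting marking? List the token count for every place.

step 1: fire T0:  (P0=3, P1=2, P2=3, P3=4, P4=3) → (P0=1, P1=2, P2=6, P3=5, P4=6)
step 2: fire T3:  (P0=1, P1=2, P2=6, P3=5, P4=6) → (P0=1, P1=1, P2=7, P3=5, P4=7)
step 3: fire T3:  (P0=1, P1=1, P2=7, P3=5, P4=7) → (P0=1, P1=0, P2=8, P3=5, P4=8)

(P0=1, P1=0, P2=8, P3=5, P4=8)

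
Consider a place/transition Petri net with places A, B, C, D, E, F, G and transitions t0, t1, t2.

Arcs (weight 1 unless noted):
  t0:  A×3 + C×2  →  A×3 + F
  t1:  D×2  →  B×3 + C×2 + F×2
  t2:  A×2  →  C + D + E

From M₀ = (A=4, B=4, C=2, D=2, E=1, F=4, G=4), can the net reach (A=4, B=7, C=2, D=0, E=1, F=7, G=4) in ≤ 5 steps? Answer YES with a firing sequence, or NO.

step 1: fire t0:  (A=4, B=4, C=2, D=2, E=1, F=4, G=4) → (A=4, B=4, C=0, D=2, E=1, F=5, G=4)
step 2: fire t1:  (A=4, B=4, C=0, D=2, E=1, F=5, G=4) → (A=4, B=7, C=2, D=0, E=1, F=7, G=4)

YES — reachable via ⟨t0, t1⟩ (2 firings)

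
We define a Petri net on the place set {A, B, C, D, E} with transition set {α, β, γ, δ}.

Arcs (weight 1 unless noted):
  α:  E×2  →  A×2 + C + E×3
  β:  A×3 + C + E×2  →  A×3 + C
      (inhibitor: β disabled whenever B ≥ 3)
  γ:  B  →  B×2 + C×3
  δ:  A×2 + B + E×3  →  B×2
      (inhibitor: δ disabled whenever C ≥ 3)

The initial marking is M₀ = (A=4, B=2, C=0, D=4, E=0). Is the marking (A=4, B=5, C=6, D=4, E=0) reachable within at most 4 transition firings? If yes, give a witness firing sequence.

NO — not reachable within 4 firings

depth 0: 1 marking
depth 1: 2 markings reached so far
depth 2: 3 markings reached so far
depth 3: 4 markings reached so far
depth 4: 5 markings reached so far
target is not among the 5 markings reachable within 4 steps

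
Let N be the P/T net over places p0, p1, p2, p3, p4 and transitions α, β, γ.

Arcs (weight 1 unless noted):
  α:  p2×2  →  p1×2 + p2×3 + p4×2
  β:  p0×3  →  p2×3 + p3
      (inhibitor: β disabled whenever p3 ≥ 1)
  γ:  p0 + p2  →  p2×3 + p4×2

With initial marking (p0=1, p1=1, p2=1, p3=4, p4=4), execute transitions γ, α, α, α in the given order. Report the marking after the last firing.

step 1: fire γ:  (p0=1, p1=1, p2=1, p3=4, p4=4) → (p0=0, p1=1, p2=3, p3=4, p4=6)
step 2: fire α:  (p0=0, p1=1, p2=3, p3=4, p4=6) → (p0=0, p1=3, p2=4, p3=4, p4=8)
step 3: fire α:  (p0=0, p1=3, p2=4, p3=4, p4=8) → (p0=0, p1=5, p2=5, p3=4, p4=10)
step 4: fire α:  (p0=0, p1=5, p2=5, p3=4, p4=10) → (p0=0, p1=7, p2=6, p3=4, p4=12)

(p0=0, p1=7, p2=6, p3=4, p4=12)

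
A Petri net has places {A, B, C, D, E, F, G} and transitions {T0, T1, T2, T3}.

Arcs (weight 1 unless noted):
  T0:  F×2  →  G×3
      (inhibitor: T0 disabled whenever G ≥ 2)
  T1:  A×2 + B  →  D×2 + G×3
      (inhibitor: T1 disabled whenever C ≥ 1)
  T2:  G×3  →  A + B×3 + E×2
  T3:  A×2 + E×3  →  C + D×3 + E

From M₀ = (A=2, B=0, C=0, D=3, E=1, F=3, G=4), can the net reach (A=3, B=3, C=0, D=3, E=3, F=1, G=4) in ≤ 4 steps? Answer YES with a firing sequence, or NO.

step 1: fire T2:  (A=2, B=0, C=0, D=3, E=1, F=3, G=4) → (A=3, B=3, C=0, D=3, E=3, F=3, G=1)
step 2: fire T0:  (A=3, B=3, C=0, D=3, E=3, F=3, G=1) → (A=3, B=3, C=0, D=3, E=3, F=1, G=4)

YES — reachable via ⟨T2, T0⟩ (2 firings)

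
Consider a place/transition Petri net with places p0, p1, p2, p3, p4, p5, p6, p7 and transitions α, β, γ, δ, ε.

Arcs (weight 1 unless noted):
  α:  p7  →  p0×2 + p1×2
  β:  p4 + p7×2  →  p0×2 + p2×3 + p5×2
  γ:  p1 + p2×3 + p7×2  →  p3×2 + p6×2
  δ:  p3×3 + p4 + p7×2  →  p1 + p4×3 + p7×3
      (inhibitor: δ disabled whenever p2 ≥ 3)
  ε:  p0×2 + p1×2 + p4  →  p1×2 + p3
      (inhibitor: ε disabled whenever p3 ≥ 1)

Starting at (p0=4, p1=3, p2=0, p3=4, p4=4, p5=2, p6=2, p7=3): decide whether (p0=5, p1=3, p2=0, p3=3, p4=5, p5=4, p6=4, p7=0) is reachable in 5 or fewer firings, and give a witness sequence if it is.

depth 0: 1 marking
depth 1: 4 markings reached so far
depth 2: 8 markings reached so far
depth 3: 13 markings reached so far
depth 4: 15 markings reached so far
depth 5: 16 markings reached so far
target is not among the 16 markings reachable within 5 steps

NO — not reachable within 5 firings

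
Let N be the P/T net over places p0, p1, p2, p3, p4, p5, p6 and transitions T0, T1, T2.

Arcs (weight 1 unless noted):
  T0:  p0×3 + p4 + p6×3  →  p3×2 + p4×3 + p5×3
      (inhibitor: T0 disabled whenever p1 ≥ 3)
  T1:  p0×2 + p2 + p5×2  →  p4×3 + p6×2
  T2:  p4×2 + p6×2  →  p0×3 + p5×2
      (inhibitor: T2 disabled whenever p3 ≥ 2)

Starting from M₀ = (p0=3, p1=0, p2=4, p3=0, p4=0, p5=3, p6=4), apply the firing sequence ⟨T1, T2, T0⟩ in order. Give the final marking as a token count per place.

step 1: fire T1:  (p0=3, p1=0, p2=4, p3=0, p4=0, p5=3, p6=4) → (p0=1, p1=0, p2=3, p3=0, p4=3, p5=1, p6=6)
step 2: fire T2:  (p0=1, p1=0, p2=3, p3=0, p4=3, p5=1, p6=6) → (p0=4, p1=0, p2=3, p3=0, p4=1, p5=3, p6=4)
step 3: fire T0:  (p0=4, p1=0, p2=3, p3=0, p4=1, p5=3, p6=4) → (p0=1, p1=0, p2=3, p3=2, p4=3, p5=6, p6=1)

(p0=1, p1=0, p2=3, p3=2, p4=3, p5=6, p6=1)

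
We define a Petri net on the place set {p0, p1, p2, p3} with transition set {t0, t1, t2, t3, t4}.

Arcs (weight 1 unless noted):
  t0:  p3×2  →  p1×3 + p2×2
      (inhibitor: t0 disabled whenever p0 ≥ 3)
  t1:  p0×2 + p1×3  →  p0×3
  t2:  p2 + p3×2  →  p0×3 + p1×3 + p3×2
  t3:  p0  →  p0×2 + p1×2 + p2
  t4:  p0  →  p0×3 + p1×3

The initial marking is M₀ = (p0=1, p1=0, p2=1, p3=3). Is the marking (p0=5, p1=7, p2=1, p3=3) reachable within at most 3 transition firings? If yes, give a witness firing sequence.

depth 0: 1 marking
depth 1: 5 markings reached so far
depth 2: 14 markings reached so far
depth 3: 32 markings reached so far
target is not among the 32 markings reachable within 3 steps

NO — not reachable within 3 firings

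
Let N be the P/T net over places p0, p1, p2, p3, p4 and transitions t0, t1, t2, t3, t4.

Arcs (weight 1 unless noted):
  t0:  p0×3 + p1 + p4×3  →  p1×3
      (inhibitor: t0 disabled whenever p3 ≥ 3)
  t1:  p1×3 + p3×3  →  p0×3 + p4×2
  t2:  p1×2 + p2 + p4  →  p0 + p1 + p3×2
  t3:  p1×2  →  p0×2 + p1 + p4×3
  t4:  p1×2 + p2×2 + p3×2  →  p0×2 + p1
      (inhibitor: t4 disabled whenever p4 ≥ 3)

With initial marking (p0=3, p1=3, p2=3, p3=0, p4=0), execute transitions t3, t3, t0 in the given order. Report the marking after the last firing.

step 1: fire t3:  (p0=3, p1=3, p2=3, p3=0, p4=0) → (p0=5, p1=2, p2=3, p3=0, p4=3)
step 2: fire t3:  (p0=5, p1=2, p2=3, p3=0, p4=3) → (p0=7, p1=1, p2=3, p3=0, p4=6)
step 3: fire t0:  (p0=7, p1=1, p2=3, p3=0, p4=6) → (p0=4, p1=3, p2=3, p3=0, p4=3)

(p0=4, p1=3, p2=3, p3=0, p4=3)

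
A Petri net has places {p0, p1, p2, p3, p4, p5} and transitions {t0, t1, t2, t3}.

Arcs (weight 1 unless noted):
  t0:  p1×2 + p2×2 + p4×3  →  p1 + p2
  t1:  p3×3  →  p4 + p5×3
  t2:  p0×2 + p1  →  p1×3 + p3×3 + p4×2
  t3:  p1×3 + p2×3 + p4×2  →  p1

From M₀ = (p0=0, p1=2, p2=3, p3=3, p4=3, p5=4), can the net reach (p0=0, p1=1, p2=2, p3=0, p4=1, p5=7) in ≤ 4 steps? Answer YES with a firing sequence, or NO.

YES — reachable via ⟨t0, t1⟩ (2 firings)

step 1: fire t0:  (p0=0, p1=2, p2=3, p3=3, p4=3, p5=4) → (p0=0, p1=1, p2=2, p3=3, p4=0, p5=4)
step 2: fire t1:  (p0=0, p1=1, p2=2, p3=3, p4=0, p5=4) → (p0=0, p1=1, p2=2, p3=0, p4=1, p5=7)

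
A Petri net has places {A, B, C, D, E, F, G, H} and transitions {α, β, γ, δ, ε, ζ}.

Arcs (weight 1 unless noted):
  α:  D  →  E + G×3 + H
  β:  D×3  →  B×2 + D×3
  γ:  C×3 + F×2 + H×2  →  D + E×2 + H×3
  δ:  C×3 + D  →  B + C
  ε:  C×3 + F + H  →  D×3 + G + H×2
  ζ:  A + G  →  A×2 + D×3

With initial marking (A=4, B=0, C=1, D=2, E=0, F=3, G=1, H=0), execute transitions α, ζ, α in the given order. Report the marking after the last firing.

(A=5, B=0, C=1, D=3, E=2, F=3, G=6, H=2)

step 1: fire α:  (A=4, B=0, C=1, D=2, E=0, F=3, G=1, H=0) → (A=4, B=0, C=1, D=1, E=1, F=3, G=4, H=1)
step 2: fire ζ:  (A=4, B=0, C=1, D=1, E=1, F=3, G=4, H=1) → (A=5, B=0, C=1, D=4, E=1, F=3, G=3, H=1)
step 3: fire α:  (A=5, B=0, C=1, D=4, E=1, F=3, G=3, H=1) → (A=5, B=0, C=1, D=3, E=2, F=3, G=6, H=2)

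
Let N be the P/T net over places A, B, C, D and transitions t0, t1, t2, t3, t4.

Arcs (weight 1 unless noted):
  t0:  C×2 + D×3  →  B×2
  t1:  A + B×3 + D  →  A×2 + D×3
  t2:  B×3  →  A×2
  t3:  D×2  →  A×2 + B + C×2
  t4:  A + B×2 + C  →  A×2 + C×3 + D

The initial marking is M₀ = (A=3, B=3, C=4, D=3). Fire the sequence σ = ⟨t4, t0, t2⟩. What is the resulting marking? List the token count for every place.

(A=6, B=0, C=4, D=1)

step 1: fire t4:  (A=3, B=3, C=4, D=3) → (A=4, B=1, C=6, D=4)
step 2: fire t0:  (A=4, B=1, C=6, D=4) → (A=4, B=3, C=4, D=1)
step 3: fire t2:  (A=4, B=3, C=4, D=1) → (A=6, B=0, C=4, D=1)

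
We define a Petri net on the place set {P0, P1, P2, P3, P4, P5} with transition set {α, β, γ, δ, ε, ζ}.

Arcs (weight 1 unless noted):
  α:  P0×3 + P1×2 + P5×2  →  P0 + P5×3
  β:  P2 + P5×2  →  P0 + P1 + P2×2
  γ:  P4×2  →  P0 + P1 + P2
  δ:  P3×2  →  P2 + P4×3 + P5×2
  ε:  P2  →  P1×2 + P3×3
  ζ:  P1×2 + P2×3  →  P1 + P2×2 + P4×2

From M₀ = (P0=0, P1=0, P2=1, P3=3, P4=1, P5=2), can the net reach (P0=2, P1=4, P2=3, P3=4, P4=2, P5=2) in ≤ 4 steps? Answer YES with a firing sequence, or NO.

step 1: fire β:  (P0=0, P1=0, P2=1, P3=3, P4=1, P5=2) → (P0=1, P1=1, P2=2, P3=3, P4=1, P5=0)
step 2: fire δ:  (P0=1, P1=1, P2=2, P3=3, P4=1, P5=0) → (P0=1, P1=1, P2=3, P3=1, P4=4, P5=2)
step 3: fire γ:  (P0=1, P1=1, P2=3, P3=1, P4=4, P5=2) → (P0=2, P1=2, P2=4, P3=1, P4=2, P5=2)
step 4: fire ε:  (P0=2, P1=2, P2=4, P3=1, P4=2, P5=2) → (P0=2, P1=4, P2=3, P3=4, P4=2, P5=2)

YES — reachable via ⟨β, δ, γ, ε⟩ (4 firings)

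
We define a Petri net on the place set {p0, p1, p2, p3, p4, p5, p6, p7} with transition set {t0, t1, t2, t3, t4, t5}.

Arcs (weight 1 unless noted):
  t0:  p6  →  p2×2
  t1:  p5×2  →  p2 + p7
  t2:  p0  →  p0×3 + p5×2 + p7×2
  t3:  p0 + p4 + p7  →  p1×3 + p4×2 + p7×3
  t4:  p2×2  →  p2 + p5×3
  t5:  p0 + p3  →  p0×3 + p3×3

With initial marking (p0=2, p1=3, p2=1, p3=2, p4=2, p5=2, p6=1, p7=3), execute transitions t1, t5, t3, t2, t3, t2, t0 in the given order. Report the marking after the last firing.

(p0=6, p1=9, p2=4, p3=4, p4=4, p5=4, p6=0, p7=12)

step 1: fire t1:  (p0=2, p1=3, p2=1, p3=2, p4=2, p5=2, p6=1, p7=3) → (p0=2, p1=3, p2=2, p3=2, p4=2, p5=0, p6=1, p7=4)
step 2: fire t5:  (p0=2, p1=3, p2=2, p3=2, p4=2, p5=0, p6=1, p7=4) → (p0=4, p1=3, p2=2, p3=4, p4=2, p5=0, p6=1, p7=4)
step 3: fire t3:  (p0=4, p1=3, p2=2, p3=4, p4=2, p5=0, p6=1, p7=4) → (p0=3, p1=6, p2=2, p3=4, p4=3, p5=0, p6=1, p7=6)
step 4: fire t2:  (p0=3, p1=6, p2=2, p3=4, p4=3, p5=0, p6=1, p7=6) → (p0=5, p1=6, p2=2, p3=4, p4=3, p5=2, p6=1, p7=8)
step 5: fire t3:  (p0=5, p1=6, p2=2, p3=4, p4=3, p5=2, p6=1, p7=8) → (p0=4, p1=9, p2=2, p3=4, p4=4, p5=2, p6=1, p7=10)
step 6: fire t2:  (p0=4, p1=9, p2=2, p3=4, p4=4, p5=2, p6=1, p7=10) → (p0=6, p1=9, p2=2, p3=4, p4=4, p5=4, p6=1, p7=12)
step 7: fire t0:  (p0=6, p1=9, p2=2, p3=4, p4=4, p5=4, p6=1, p7=12) → (p0=6, p1=9, p2=4, p3=4, p4=4, p5=4, p6=0, p7=12)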